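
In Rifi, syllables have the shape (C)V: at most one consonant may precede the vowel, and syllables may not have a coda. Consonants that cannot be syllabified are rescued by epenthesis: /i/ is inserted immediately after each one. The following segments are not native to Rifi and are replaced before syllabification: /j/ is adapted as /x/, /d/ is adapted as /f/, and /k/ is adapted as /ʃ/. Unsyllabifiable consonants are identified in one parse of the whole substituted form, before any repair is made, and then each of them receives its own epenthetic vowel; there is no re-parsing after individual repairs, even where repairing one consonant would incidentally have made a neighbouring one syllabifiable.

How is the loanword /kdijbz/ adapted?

ʃifixibizi

Substitution: /k/ → /ʃ/, /d/ → /f/, /j/ → /x/, giving /ʃfixbz/.
Syllabifying with onset maximization leaves /ʃ/, /x/, /b/, /z/ stranded (no codas are permitted; onsets are limited to one consonant).
Epenthesis after each stranded consonant: /ʃ/ → /ʃi/, /x/ → /xi/, /b/ → /bi/, /z/ → /zi/.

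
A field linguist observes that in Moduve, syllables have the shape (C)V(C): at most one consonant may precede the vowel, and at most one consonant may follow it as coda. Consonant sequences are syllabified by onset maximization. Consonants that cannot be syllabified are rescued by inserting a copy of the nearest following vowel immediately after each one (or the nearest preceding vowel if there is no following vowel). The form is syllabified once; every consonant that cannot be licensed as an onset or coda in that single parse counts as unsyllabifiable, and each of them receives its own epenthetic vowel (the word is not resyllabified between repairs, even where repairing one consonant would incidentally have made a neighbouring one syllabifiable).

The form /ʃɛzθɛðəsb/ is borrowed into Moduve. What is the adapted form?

Under (C)V(C), the unsyllabifiable consonants are /b/ (at most one coda consonant is licensed; onsets are limited to one consonant).
Epenthesis after each stranded consonant: /b/ → /bə/.

ʃɛzθɛðəsbə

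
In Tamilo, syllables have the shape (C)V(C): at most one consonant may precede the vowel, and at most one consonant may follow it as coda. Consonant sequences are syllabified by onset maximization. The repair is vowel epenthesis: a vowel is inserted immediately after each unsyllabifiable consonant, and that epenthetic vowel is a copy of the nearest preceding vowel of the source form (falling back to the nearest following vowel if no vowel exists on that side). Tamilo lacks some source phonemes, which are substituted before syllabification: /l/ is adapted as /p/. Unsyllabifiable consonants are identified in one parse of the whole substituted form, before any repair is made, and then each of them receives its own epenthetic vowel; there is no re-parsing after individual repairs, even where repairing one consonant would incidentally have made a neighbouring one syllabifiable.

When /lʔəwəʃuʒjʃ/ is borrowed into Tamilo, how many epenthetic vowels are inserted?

3

After substitution the input is /pʔəwəʃuʒjʃ/.
The unsyllabifiable consonants are /p/, /j/, /ʃ/; each receives one epenthetic vowel.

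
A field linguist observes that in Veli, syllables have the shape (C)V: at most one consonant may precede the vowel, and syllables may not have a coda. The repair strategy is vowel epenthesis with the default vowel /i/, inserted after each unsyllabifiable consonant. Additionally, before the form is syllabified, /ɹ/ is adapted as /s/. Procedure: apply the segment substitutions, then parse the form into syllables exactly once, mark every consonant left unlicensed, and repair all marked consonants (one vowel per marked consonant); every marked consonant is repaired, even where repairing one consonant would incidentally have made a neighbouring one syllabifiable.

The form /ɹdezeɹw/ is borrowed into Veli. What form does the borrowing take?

sidezesiwi

Substitution: /ɹ/ → /s/, giving /sdezesw/.
The consonants /s/, /s/, /w/ cannot be parsed into a legal (C)V syllable (no codas are permitted; onsets are limited to one consonant).
Epenthesis after each stranded consonant: /s/ → /si/, /s/ → /si/, /w/ → /wi/.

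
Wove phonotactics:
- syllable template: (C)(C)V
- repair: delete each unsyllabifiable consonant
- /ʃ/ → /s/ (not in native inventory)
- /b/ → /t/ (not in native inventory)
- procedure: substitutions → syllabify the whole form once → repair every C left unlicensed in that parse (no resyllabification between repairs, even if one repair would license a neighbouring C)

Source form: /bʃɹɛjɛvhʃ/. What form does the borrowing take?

Substitution: /b/ → /t/, /ʃ/ → /s/, giving /tsɹɛjɛvhs/.
The consonants /t/, /v/, /h/, /s/ cannot be parsed into a legal (C)(C)V syllable (no codas are permitted; onsets may contain at most 2 consonants).
Deletion applies to /t/, /v/, /h/, /s/.

sɹɛjɛ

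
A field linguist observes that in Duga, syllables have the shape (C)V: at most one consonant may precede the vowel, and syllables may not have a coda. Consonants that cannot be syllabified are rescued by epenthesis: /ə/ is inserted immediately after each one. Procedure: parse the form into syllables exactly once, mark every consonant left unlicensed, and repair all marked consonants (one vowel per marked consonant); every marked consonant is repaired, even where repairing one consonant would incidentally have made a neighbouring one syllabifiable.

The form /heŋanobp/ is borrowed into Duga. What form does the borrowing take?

The consonants /b/, /p/ cannot be parsed into a legal (C)V syllable (no codas are permitted; onsets are limited to one consonant).
Each unlicensed consonant becomes the onset of a new syllable: /b/ → /bə/, /p/ → /pə/.

heŋanobəpə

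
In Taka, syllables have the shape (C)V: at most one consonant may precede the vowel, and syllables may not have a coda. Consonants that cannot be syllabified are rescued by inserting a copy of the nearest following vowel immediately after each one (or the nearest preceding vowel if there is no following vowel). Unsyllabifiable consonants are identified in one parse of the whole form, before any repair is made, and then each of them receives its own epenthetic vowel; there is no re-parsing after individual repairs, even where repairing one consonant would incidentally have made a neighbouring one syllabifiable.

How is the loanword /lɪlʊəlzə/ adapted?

lɪlʊələzə

Syllabifying with onset maximization leaves /l/ stranded (no codas are permitted; onsets are limited to one consonant).
Epenthesis after each stranded consonant: /l/ → /lə/.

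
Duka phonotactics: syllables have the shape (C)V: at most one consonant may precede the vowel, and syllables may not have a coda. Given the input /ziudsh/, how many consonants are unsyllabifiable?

3

Syllabifying with onset maximization leaves /d/, /s/, /h/ stranded (no codas are permitted; onsets are limited to one consonant).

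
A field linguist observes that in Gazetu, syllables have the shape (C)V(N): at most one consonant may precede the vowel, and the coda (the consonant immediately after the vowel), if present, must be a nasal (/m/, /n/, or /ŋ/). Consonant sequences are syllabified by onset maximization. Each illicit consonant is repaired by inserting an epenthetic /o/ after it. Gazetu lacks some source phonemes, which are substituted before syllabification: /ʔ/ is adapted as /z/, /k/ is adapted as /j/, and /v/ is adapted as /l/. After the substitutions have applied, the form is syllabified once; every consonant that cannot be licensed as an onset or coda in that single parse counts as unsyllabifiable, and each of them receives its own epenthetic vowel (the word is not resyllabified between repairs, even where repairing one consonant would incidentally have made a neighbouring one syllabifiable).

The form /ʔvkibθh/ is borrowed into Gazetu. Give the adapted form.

Substitution: /ʔ/ → /z/, /v/ → /l/, /k/ → /j/, giving /zljibθh/.
Syllabifying with onset maximization leaves /z/, /l/, /b/, /θ/, /h/ stranded (only a nasal (/m/, /n/, or /ŋ/) is licensed in coda position; onsets are limited to one consonant).
Each unlicensed consonant becomes the onset of a new syllable: /z/ → /zo/, /l/ → /lo/, /b/ → /bo/, /θ/ → /θo/, /h/ → /ho/.

zolojiboθoho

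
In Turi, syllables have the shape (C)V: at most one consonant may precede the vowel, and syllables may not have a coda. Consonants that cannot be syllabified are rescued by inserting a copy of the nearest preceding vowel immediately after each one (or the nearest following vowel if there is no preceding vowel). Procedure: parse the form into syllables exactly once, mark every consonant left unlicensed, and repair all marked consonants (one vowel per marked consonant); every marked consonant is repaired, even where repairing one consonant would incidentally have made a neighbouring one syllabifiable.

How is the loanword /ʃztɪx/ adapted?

Under (C)V, the unsyllabifiable consonants are /ʃ/, /z/, /x/ (no codas are permitted; onsets are limited to one consonant).
Epenthesis after each stranded consonant: /ʃ/ → /ʃɪ/, /z/ → /zɪ/, /x/ → /xɪ/.

ʃɪzɪtɪxɪ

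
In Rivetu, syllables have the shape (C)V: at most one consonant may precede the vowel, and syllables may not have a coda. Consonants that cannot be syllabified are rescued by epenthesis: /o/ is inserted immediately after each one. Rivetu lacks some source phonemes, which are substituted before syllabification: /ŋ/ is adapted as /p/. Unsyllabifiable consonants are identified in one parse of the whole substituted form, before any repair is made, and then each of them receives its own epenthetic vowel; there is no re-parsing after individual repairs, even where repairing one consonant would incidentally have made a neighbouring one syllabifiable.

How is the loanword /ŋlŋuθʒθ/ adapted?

Substitution: /ŋ/ → /p/, giving /plpuθʒθ/.
Syllabifying with onset maximization leaves /p/, /l/, /θ/, /ʒ/, /θ/ stranded (no codas are permitted; onsets are limited to one consonant).
Inserting the epenthetic vowel yields /p/ → /po/, /l/ → /lo/, /θ/ → /θo/, /ʒ/ → /ʒo/, /θ/ → /θo/.

polopuθoʒoθo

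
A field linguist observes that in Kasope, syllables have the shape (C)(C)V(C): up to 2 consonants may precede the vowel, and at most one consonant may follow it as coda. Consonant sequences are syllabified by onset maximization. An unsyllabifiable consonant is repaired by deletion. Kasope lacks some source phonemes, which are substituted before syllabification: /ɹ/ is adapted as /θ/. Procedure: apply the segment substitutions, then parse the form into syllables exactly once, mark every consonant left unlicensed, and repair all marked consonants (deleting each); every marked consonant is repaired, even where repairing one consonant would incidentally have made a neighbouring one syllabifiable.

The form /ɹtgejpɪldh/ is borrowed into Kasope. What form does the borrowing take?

tgejpɪl

Substitution: /ɹ/ → /θ/, giving /θtgejpɪldh/.
Syllabifying with onset maximization leaves /θ/, /d/, /h/ stranded (at most one coda consonant is licensed; onsets may contain at most 2 consonants).
Each unlicensed consonant is deleted: /θ/, /d/, /h/.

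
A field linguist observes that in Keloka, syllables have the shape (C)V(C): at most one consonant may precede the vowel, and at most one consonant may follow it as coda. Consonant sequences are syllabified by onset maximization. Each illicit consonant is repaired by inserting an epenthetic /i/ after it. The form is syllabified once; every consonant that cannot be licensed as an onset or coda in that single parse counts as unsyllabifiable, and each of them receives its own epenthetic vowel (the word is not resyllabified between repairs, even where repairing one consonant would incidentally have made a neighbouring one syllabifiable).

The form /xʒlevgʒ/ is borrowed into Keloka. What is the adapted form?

The consonants /x/, /ʒ/, /g/, /ʒ/ cannot be parsed into a legal (C)V(C) syllable (at most one coda consonant is licensed; onsets are limited to one consonant).
Each unlicensed consonant becomes the onset of a new syllable: /x/ → /xi/, /ʒ/ → /ʒi/, /g/ → /gi/, /ʒ/ → /ʒi/.

xiʒilevgiʒi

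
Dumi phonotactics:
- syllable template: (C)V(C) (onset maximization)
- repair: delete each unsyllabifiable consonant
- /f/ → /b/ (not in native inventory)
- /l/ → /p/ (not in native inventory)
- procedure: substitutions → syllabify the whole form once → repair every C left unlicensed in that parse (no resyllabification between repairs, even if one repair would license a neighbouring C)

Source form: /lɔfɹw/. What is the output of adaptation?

pɔb

Substitution: /l/ → /p/, /f/ → /b/, giving /pɔbɹw/.
Syllabifying with onset maximization leaves /ɹ/, /w/ stranded (at most one coda consonant is licensed; onsets are limited to one consonant).
Deletion applies to /ɹ/, /w/.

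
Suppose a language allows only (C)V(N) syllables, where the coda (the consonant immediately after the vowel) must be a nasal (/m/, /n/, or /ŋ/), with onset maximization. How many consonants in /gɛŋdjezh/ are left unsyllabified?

3

The consonants /d/, /z/, /h/ cannot be parsed into a legal (C)V(N) syllable (only a nasal (/m/, /n/, or /ŋ/) is licensed in coda position; onsets are limited to one consonant).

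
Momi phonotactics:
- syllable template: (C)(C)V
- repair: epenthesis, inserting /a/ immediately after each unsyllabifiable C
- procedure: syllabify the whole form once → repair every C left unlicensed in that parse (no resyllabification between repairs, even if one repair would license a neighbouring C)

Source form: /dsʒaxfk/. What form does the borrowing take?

dasʒaxafaka

Syllabifying with onset maximization leaves /d/, /x/, /f/, /k/ stranded (no codas are permitted; onsets may contain at most 2 consonants).
Each unlicensed consonant becomes the onset of a new syllable: /d/ → /da/, /x/ → /xa/, /f/ → /fa/, /k/ → /ka/.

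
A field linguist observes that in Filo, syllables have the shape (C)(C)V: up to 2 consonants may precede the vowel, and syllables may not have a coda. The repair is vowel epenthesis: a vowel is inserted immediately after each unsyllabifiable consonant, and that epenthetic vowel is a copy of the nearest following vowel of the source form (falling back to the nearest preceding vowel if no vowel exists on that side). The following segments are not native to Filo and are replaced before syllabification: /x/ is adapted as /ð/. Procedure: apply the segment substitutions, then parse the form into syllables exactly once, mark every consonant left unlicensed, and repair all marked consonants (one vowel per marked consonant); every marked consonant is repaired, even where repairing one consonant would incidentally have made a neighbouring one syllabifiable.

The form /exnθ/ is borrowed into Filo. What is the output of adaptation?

Substitution: /x/ → /ð/, giving /eðnθ/.
Under (C)(C)V, the unsyllabifiable consonants are /ð/, /n/, /θ/ (no codas are permitted; onsets may contain at most 2 consonants).
Epenthesis after each stranded consonant: /ð/ → /ðe/, /n/ → /ne/, /θ/ → /θe/.

eðeneθe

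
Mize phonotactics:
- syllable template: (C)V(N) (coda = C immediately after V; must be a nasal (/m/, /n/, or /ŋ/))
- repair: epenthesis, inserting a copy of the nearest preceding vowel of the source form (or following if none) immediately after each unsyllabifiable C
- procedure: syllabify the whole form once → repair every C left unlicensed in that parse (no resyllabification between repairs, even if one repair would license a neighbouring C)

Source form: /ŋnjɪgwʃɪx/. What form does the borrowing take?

ŋɪnɪjɪgɪwɪʃɪxɪ

Under (C)V(N), the unsyllabifiable consonants are /ŋ/, /n/, /g/, /w/, /x/ (only a nasal (/m/, /n/, or /ŋ/) is licensed in coda position; onsets are limited to one consonant).
Each unlicensed consonant becomes the onset of a new syllable: /ŋ/ → /ŋɪ/, /n/ → /nɪ/, /g/ → /gɪ/, /w/ → /wɪ/, /x/ → /xɪ/.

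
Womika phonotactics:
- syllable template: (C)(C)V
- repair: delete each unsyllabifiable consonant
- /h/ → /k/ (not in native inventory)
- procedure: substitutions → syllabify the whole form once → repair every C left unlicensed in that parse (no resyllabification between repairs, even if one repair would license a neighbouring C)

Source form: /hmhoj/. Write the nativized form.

Substitution: /h/ → /k/, giving /kmkoj/.
The consonants /k/, /j/ cannot be parsed into a legal (C)(C)V syllable (no codas are permitted; onsets may contain at most 2 consonants).
Deletion applies to /k/, /j/.

mko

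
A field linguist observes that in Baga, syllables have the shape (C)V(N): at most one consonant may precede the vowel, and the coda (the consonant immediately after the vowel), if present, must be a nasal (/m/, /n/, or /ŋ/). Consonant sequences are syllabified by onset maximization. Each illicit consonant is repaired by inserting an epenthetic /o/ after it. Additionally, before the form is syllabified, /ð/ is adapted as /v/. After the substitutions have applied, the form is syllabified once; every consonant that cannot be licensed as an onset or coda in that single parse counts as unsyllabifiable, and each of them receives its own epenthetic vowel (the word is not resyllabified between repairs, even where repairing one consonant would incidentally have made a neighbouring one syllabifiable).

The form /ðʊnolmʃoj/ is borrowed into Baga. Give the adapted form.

vʊnolomoʃojo

Substitution: /ð/ → /v/, giving /vʊnolmʃoj/.
The consonants /l/, /m/, /j/ cannot be parsed into a legal (C)V(N) syllable (only a nasal (/m/, /n/, or /ŋ/) is licensed in coda position; onsets are limited to one consonant).
Epenthesis after each stranded consonant: /l/ → /lo/, /m/ → /mo/, /j/ → /jo/.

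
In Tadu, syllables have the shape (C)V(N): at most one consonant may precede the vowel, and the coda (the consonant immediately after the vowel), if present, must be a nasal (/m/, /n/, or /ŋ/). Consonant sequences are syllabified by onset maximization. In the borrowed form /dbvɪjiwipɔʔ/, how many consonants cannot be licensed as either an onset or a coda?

Under (C)V(N), the unsyllabifiable consonants are /d/, /b/, /ʔ/ (only a nasal (/m/, /n/, or /ŋ/) is licensed in coda position; onsets are limited to one consonant).

3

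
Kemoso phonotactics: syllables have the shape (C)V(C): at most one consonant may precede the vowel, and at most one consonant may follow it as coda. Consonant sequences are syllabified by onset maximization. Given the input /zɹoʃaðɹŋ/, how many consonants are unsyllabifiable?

3

Syllabifying with onset maximization leaves /z/, /ɹ/, /ŋ/ stranded (at most one coda consonant is licensed; onsets are limited to one consonant).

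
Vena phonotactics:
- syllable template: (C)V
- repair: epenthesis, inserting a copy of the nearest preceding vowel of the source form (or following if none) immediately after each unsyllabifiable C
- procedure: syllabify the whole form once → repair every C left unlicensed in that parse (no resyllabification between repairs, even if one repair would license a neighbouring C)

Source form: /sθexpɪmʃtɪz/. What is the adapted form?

Under (C)V, the unsyllabifiable consonants are /s/, /x/, /m/, /ʃ/, /z/ (no codas are permitted; onsets are limited to one consonant).
Each unlicensed consonant becomes the onset of a new syllable: /s/ → /se/, /x/ → /xe/, /m/ → /mɪ/, /ʃ/ → /ʃɪ/, /z/ → /zɪ/.

seθexepɪmɪʃɪtɪzɪ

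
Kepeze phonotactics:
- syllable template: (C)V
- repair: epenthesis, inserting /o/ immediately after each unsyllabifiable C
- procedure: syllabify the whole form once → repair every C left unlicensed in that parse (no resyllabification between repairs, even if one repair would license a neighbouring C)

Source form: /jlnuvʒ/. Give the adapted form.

Syllabifying with onset maximization leaves /j/, /l/, /v/, /ʒ/ stranded (no codas are permitted; onsets are limited to one consonant).
Epenthesis after each stranded consonant: /j/ → /jo/, /l/ → /lo/, /v/ → /vo/, /ʒ/ → /ʒo/.

jolonuvoʒo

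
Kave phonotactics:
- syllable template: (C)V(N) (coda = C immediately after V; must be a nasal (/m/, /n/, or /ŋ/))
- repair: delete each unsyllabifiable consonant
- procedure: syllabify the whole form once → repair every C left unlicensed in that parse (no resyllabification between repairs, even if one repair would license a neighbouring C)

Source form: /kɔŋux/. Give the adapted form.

The consonants /x/ cannot be parsed into a legal (C)V(N) syllable (only a nasal (/m/, /n/, or /ŋ/) is licensed in coda position; onsets are limited to one consonant).
Deleting the stranded consonants removes /x/.

kɔŋu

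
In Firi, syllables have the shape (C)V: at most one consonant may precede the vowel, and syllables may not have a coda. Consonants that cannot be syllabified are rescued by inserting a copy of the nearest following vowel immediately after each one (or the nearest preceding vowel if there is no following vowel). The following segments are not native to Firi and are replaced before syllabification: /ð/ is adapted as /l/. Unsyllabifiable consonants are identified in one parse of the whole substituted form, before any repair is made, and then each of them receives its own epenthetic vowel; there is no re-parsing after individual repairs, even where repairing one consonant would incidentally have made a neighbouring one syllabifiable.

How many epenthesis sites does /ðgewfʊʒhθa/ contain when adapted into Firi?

4

After substitution the input is /lgewfʊʒhθa/.
The unsyllabifiable consonants are /l/, /w/, /ʒ/, /h/; each receives one epenthetic vowel.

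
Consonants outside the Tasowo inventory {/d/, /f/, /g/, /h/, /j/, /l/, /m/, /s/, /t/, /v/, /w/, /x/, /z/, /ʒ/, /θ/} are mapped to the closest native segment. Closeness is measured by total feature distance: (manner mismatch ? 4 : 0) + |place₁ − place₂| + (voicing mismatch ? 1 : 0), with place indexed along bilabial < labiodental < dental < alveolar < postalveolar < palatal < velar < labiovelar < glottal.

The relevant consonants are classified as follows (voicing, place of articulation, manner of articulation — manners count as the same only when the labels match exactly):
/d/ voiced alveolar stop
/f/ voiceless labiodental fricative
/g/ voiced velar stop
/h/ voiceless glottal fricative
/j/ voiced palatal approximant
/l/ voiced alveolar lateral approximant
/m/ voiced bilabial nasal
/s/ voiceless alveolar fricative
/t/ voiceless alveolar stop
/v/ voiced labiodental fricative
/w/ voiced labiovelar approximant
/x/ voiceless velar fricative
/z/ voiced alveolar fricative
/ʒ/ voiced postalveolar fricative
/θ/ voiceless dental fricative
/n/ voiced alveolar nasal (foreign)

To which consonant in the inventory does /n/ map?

m

/m/ is closest: same manner (nasal), place distance 3 (alveolar→bilabial), same voicing; total 3. Next closest is /d/ at distance 4.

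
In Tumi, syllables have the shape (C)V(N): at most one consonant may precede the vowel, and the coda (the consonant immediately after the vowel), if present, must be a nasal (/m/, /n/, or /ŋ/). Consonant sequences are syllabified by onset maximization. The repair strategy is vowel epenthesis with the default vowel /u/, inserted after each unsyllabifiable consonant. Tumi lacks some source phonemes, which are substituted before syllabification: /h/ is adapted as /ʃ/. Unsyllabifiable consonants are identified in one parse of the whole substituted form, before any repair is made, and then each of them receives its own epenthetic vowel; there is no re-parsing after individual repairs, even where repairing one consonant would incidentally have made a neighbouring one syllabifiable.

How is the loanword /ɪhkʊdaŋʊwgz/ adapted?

ɪʃukʊdaŋʊwuguzu

Substitution: /h/ → /ʃ/, giving /ɪʃkʊdaŋʊwgz/.
Under (C)V(N), the unsyllabifiable consonants are /ʃ/, /w/, /g/, /z/ (only a nasal (/m/, /n/, or /ŋ/) is licensed in coda position; onsets are limited to one consonant).
Epenthesis after each stranded consonant: /ʃ/ → /ʃu/, /w/ → /wu/, /g/ → /gu/, /z/ → /zu/.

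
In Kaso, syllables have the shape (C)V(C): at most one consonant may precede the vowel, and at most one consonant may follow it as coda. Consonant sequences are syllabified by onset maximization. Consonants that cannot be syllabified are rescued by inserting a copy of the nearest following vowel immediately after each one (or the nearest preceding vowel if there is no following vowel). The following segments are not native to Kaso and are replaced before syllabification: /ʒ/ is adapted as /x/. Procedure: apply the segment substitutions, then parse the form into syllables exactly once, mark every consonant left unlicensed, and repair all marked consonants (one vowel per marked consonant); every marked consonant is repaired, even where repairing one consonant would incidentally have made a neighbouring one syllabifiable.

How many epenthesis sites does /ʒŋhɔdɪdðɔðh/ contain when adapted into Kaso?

After substitution the input is /xŋhɔdɪdðɔðh/.
The unsyllabifiable consonants are /x/, /ŋ/, /h/; each receives one epenthetic vowel.

3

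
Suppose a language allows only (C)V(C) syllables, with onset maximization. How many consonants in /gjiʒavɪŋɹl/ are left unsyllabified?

3

Syllabifying with onset maximization leaves /g/, /ɹ/, /l/ stranded (at most one coda consonant is licensed; onsets are limited to one consonant).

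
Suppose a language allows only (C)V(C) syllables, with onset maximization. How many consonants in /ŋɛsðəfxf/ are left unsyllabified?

2

Syllabifying with onset maximization leaves /x/, /f/ stranded (at most one coda consonant is licensed; onsets are limited to one consonant).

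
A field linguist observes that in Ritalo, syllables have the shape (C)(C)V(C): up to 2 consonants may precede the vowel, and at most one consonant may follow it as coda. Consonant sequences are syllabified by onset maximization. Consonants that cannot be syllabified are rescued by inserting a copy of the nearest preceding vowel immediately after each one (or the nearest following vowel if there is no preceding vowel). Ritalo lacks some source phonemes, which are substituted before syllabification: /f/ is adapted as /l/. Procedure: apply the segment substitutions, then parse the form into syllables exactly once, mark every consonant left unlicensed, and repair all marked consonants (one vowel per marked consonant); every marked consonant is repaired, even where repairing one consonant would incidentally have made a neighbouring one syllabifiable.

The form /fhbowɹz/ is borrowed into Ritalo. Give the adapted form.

lohbowɹozo

Substitution: /f/ → /l/, giving /lhbowɹz/.
The consonants /l/, /ɹ/, /z/ cannot be parsed into a legal (C)(C)V(C) syllable (at most one coda consonant is licensed; onsets may contain at most 2 consonants).
Each unlicensed consonant becomes the onset of a new syllable: /l/ → /lo/, /ɹ/ → /ɹo/, /z/ → /zo/.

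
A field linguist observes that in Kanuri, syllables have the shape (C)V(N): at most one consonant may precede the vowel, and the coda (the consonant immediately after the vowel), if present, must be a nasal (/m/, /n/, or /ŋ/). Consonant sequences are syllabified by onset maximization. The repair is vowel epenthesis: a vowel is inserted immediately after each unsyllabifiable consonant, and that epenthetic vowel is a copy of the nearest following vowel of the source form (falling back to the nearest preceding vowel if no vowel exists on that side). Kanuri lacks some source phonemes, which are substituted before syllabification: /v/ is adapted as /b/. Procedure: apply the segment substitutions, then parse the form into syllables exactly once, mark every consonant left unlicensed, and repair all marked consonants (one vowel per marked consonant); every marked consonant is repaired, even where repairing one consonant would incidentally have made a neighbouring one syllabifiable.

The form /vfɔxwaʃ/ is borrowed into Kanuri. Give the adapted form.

bɔfɔxawaʃa

Substitution: /v/ → /b/, giving /bfɔxwaʃ/.
The consonants /b/, /x/, /ʃ/ cannot be parsed into a legal (C)V(N) syllable (only a nasal (/m/, /n/, or /ŋ/) is licensed in coda position; onsets are limited to one consonant).
Each unlicensed consonant becomes the onset of a new syllable: /b/ → /bɔ/, /x/ → /xa/, /ʃ/ → /ʃa/.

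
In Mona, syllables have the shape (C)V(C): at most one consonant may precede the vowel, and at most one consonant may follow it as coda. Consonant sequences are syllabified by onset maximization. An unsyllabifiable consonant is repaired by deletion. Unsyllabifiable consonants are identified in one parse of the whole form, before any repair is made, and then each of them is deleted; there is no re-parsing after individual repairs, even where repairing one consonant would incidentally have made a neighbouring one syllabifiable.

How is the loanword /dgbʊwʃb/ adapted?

The consonants /d/, /g/, /ʃ/, /b/ cannot be parsed into a legal (C)V(C) syllable (at most one coda consonant is licensed; onsets are limited to one consonant).
Deleting the stranded consonants removes /d/, /g/, /ʃ/, /b/.

bʊw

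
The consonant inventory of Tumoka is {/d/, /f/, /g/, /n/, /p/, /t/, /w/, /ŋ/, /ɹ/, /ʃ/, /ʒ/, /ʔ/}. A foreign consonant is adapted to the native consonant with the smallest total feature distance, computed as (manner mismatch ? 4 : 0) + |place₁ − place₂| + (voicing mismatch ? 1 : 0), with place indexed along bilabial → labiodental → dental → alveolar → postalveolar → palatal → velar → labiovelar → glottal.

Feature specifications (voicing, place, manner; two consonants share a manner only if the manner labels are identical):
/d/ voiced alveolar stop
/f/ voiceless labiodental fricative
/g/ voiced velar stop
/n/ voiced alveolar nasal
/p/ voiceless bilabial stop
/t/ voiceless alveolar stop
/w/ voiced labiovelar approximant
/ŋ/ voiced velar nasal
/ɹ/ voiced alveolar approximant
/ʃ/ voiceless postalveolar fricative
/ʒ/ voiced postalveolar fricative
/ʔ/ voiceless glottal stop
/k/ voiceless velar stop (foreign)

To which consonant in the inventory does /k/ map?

g

/g/ is closest: same manner (stop), place distance 0 (velar→velar), voicing differs (+1); total 1. Next closest is /ʔ/ at distance 2.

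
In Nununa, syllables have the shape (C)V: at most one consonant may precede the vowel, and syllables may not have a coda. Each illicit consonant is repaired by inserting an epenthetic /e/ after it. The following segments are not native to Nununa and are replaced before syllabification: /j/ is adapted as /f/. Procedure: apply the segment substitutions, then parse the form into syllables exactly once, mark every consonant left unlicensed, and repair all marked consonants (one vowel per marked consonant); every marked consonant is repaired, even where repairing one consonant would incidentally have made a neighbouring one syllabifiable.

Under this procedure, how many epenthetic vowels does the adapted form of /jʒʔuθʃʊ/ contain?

After substitution the input is /fʒʔuθʃʊ/.
The unsyllabifiable consonants are /f/, /ʒ/, /θ/; each receives one epenthetic vowel.

3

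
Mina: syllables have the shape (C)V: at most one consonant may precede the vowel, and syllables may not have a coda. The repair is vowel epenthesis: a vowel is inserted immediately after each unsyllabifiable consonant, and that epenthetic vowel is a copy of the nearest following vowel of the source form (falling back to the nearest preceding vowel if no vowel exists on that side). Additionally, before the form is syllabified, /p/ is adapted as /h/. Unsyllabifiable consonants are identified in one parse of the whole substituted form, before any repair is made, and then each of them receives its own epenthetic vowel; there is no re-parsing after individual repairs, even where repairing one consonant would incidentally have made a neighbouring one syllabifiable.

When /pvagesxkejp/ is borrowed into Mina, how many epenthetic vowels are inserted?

After substitution the input is /hvagesxkejh/.
The unsyllabifiable consonants are /h/, /s/, /x/, /j/, /h/; each receives one epenthetic vowel.

5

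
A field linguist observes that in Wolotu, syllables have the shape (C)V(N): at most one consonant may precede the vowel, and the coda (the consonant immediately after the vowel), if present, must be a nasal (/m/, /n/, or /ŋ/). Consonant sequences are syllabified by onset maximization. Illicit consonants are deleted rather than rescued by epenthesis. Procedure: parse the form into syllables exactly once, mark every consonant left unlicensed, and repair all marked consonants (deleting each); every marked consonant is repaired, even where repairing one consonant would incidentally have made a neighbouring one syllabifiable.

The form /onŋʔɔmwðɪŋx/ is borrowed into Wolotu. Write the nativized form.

onʔɔmðɪŋ

Under (C)V(N), the unsyllabifiable consonants are /ŋ/, /w/, /x/ (only a nasal (/m/, /n/, or /ŋ/) is licensed in coda position; onsets are limited to one consonant).
Each unlicensed consonant is deleted: /ŋ/, /w/, /x/.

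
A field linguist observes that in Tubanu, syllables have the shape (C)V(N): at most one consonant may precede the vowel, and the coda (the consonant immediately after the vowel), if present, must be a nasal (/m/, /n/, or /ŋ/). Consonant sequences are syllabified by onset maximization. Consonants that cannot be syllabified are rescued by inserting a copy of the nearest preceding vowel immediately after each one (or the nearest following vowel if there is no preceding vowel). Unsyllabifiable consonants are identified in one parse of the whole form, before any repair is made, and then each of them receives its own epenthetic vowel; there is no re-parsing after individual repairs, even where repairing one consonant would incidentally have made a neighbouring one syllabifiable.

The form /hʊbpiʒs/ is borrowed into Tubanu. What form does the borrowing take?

The consonants /b/, /ʒ/, /s/ cannot be parsed into a legal (C)V(N) syllable (only a nasal (/m/, /n/, or /ŋ/) is licensed in coda position; onsets are limited to one consonant).
Each unlicensed consonant becomes the onset of a new syllable: /b/ → /bʊ/, /ʒ/ → /ʒi/, /s/ → /si/.

hʊbʊpiʒisi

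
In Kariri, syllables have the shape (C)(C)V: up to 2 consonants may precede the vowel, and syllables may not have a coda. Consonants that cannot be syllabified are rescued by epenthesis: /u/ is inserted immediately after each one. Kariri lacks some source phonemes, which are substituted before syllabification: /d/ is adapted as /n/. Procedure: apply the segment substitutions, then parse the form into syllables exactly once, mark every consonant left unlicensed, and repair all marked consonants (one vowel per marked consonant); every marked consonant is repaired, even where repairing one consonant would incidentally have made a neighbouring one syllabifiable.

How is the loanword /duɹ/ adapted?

nuɹu

Substitution: /d/ → /n/, giving /nuɹ/.
The consonants /ɹ/ cannot be parsed into a legal (C)(C)V syllable (no codas are permitted; onsets may contain at most 2 consonants).
Each unlicensed consonant becomes the onset of a new syllable: /ɹ/ → /ɹu/.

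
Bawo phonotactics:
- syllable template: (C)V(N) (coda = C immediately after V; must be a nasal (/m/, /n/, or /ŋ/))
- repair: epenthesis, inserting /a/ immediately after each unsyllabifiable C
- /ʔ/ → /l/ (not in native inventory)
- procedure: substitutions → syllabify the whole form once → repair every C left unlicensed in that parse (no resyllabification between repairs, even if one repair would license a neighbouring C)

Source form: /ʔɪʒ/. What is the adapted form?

Substitution: /ʔ/ → /l/, giving /lɪʒ/.
Syllabifying with onset maximization leaves /ʒ/ stranded (only a nasal (/m/, /n/, or /ŋ/) is licensed in coda position; onsets are limited to one consonant).
Inserting the epenthetic vowel yields /ʒ/ → /ʒa/.

lɪʒa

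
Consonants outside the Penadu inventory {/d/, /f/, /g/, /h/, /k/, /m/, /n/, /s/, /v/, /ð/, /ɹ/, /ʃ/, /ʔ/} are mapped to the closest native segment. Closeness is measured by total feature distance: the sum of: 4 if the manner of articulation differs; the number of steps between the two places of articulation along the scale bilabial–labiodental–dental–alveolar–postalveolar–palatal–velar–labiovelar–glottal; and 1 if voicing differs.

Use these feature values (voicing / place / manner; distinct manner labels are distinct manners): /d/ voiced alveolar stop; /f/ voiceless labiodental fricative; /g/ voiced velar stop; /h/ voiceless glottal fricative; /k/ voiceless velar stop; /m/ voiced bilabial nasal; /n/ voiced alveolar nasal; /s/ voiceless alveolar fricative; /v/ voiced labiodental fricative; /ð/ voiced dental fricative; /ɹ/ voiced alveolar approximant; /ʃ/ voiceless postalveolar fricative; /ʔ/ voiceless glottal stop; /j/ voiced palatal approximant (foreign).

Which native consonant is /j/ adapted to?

ɹ

/ɹ/ is closest: same manner (approximant), place distance 2 (palatal→alveolar), same voicing; total 2. Next closest is /g/ at distance 5.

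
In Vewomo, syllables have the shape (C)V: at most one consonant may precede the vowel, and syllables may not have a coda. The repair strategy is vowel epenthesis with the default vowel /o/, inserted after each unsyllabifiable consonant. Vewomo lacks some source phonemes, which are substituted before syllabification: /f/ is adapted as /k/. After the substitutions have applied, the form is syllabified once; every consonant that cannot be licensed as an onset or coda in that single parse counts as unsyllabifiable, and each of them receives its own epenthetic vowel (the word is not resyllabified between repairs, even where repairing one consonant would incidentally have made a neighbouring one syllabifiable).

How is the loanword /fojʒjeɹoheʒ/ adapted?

Substitution: /f/ → /k/, giving /kojʒjeɹoheʒ/.
Syllabifying with onset maximization leaves /j/, /ʒ/, /ʒ/ stranded (no codas are permitted; onsets are limited to one consonant).
Inserting the epenthetic vowel yields /j/ → /jo/, /ʒ/ → /ʒo/, /ʒ/ → /ʒo/.

kojoʒojeɹoheʒo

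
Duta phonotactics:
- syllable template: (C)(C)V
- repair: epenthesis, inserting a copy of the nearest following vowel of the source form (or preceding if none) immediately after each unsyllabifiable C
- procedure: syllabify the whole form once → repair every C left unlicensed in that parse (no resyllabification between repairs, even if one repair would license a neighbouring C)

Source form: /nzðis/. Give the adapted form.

nizðisi

Under (C)(C)V, the unsyllabifiable consonants are /n/, /s/ (no codas are permitted; onsets may contain at most 2 consonants).
Each unlicensed consonant becomes the onset of a new syllable: /n/ → /ni/, /s/ → /si/.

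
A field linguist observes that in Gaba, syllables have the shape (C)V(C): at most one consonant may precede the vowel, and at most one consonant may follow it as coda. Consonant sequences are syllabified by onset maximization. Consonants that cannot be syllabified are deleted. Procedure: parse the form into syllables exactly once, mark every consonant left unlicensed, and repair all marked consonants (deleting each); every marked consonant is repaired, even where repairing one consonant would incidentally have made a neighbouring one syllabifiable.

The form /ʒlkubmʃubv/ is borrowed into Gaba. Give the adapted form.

kubʃub

Under (C)V(C), the unsyllabifiable consonants are /ʒ/, /l/, /m/, /v/ (at most one coda consonant is licensed; onsets are limited to one consonant).
Deleting the stranded consonants removes /ʒ/, /l/, /m/, /v/.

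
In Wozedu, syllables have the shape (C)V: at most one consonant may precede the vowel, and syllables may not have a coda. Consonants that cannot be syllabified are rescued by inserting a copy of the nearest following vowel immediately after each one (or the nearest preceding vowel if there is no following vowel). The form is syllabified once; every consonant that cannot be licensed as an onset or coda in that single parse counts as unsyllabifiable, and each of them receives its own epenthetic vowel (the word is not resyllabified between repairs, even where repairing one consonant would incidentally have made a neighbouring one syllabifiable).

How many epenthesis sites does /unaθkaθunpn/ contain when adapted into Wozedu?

The unsyllabifiable consonants are /θ/, /n/, /p/, /n/; each receives one epenthetic vowel.

4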